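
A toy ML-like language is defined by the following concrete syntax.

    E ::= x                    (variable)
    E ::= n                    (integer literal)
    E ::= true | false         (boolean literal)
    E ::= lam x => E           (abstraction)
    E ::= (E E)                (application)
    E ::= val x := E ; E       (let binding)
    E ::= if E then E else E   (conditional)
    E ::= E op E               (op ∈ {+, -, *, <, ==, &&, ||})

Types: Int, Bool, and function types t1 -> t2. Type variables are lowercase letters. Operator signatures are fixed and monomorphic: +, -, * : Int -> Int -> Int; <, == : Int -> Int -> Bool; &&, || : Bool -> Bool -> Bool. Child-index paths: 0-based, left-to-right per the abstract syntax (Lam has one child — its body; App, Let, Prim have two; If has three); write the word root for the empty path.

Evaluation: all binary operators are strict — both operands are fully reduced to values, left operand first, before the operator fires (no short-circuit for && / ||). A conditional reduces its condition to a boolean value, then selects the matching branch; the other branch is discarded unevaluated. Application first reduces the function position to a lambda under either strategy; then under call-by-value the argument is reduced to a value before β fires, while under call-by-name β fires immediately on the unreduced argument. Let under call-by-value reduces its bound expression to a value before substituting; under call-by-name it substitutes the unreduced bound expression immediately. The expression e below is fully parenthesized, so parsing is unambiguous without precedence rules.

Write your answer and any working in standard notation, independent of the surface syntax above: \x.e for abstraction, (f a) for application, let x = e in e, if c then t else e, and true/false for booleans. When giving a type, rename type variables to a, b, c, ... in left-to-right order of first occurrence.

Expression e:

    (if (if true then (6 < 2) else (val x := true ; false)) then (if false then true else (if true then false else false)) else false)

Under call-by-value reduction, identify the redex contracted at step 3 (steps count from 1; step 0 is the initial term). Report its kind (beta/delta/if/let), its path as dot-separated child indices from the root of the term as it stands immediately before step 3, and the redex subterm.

Answer: if at root : (if false then (if false then true else (if true then false else false)) else false)

Derivation:
step 0: (if (if true then (6 < 2) else (let x = true in false)) then (if false then true else (if true then false else false)) else false)
step 1: [if@0] (if (6 < 2) then (if false then true else (if true then false else false)) else false)
step 2: [delta@0] (if false then (if false then true else (if true then false else false)) else false)
step 3: [if@root] false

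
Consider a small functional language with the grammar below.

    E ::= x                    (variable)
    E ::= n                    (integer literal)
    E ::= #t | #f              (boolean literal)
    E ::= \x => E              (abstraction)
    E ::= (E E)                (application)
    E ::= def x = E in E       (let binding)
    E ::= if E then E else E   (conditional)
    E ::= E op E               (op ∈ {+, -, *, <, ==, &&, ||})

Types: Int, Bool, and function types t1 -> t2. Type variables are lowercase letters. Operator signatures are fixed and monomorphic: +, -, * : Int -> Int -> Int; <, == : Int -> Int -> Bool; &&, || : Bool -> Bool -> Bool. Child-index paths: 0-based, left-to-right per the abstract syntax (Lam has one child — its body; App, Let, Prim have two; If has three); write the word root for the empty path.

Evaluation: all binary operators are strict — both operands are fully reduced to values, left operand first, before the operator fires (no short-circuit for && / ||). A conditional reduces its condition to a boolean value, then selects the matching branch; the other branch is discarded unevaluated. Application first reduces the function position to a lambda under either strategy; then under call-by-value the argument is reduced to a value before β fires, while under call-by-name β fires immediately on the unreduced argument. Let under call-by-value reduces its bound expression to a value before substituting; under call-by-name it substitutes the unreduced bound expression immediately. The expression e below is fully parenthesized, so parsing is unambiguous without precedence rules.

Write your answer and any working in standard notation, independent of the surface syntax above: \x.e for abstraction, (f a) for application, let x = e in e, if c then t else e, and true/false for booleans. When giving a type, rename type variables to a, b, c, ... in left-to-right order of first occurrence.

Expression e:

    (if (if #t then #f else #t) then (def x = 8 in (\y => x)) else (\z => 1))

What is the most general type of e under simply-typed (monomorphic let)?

Working:
  unify Bool ~ Bool
  unify Bool ~ Bool
  unify Bool ~ Bool
let x : Int
x : Int
\y._ : a -> Int
\z._ : b -> Int
  unify a -> Int ~ b -> Int
  unify a ~ b
  unify Int ~ Int

Answer: a -> Int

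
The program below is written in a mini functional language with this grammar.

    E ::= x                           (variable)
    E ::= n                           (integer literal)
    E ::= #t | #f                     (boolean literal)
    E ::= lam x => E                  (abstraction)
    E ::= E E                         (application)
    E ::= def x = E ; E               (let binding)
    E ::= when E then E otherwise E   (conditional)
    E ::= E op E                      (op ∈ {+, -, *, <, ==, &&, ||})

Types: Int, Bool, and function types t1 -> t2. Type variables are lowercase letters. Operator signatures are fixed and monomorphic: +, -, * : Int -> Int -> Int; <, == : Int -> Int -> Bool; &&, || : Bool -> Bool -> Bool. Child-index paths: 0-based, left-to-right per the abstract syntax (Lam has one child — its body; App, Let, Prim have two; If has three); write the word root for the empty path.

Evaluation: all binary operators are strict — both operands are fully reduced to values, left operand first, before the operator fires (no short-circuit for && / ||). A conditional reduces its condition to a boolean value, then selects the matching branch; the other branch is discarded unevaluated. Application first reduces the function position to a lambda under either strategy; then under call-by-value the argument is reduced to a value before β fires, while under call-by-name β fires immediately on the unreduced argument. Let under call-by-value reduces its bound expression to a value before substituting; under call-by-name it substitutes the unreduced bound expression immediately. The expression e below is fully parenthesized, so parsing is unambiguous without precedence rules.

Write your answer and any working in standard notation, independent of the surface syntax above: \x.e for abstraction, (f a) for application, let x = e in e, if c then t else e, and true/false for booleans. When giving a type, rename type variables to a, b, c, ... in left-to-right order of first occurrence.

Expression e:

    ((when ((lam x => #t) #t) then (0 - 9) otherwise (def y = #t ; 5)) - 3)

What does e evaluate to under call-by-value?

Answer: -12

Trace:
step 0: ((if ((\x.true) true) then (0 - 9) else (let y = true in 5)) - 3)
step 1: [beta@0.0] ((if true then (0 - 9) else (let y = true in 5)) - 3)
step 2: [if@0] ((0 - 9) - 3)
step 3: [delta@0] (-9 - 3)
step 4: [delta@root] -12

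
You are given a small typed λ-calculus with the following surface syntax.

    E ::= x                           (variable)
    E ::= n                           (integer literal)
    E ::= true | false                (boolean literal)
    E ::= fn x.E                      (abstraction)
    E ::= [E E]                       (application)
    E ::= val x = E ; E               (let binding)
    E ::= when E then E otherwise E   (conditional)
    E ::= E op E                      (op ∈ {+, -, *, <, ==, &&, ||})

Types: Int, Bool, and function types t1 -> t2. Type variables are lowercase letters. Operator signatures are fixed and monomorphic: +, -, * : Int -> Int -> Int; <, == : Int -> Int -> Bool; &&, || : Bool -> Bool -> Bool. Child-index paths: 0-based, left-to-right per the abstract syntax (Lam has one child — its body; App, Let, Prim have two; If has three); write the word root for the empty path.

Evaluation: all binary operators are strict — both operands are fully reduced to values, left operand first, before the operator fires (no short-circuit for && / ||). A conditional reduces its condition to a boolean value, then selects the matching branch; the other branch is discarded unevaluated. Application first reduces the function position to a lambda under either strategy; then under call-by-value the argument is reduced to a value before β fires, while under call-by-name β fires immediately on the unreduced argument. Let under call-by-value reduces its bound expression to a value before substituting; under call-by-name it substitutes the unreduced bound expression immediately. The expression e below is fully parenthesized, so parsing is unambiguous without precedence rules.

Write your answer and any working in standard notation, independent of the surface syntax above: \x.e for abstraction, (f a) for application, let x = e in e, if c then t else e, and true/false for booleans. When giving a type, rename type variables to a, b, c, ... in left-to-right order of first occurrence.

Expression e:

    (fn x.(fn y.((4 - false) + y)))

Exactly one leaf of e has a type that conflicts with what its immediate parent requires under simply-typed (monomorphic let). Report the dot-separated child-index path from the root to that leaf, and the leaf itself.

Answer: 0.0.0.1 : false

Derivation:
  unify Int ~ Int
  unify Bool ~ Int
  FAIL: mismatch Bool ~ Int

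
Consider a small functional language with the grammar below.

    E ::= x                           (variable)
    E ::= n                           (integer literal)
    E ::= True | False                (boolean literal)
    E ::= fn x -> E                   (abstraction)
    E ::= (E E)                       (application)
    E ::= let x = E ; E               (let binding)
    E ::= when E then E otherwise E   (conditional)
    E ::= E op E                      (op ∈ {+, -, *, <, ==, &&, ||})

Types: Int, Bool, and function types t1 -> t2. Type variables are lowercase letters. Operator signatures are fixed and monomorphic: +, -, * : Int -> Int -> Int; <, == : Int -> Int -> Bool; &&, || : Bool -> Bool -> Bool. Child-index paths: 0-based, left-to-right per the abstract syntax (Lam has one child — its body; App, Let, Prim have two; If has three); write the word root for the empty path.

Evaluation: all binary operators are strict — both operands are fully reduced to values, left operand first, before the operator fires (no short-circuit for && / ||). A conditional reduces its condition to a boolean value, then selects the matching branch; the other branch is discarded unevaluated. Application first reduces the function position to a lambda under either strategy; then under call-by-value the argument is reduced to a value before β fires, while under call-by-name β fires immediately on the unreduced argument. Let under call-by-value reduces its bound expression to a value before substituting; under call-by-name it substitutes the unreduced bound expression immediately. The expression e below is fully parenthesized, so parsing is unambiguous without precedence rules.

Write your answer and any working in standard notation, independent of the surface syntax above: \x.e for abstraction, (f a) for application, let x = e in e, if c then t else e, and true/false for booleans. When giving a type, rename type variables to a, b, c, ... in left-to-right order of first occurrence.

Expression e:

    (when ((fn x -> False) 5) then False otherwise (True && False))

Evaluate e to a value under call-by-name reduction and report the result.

Trace:
step 0: (if ((\x.false) 5) then false else (true && false))
step 1: [beta@0] (if false then false else (true && false))
step 2: [if@root] (true && false)
step 3: [delta@root] false

Answer: false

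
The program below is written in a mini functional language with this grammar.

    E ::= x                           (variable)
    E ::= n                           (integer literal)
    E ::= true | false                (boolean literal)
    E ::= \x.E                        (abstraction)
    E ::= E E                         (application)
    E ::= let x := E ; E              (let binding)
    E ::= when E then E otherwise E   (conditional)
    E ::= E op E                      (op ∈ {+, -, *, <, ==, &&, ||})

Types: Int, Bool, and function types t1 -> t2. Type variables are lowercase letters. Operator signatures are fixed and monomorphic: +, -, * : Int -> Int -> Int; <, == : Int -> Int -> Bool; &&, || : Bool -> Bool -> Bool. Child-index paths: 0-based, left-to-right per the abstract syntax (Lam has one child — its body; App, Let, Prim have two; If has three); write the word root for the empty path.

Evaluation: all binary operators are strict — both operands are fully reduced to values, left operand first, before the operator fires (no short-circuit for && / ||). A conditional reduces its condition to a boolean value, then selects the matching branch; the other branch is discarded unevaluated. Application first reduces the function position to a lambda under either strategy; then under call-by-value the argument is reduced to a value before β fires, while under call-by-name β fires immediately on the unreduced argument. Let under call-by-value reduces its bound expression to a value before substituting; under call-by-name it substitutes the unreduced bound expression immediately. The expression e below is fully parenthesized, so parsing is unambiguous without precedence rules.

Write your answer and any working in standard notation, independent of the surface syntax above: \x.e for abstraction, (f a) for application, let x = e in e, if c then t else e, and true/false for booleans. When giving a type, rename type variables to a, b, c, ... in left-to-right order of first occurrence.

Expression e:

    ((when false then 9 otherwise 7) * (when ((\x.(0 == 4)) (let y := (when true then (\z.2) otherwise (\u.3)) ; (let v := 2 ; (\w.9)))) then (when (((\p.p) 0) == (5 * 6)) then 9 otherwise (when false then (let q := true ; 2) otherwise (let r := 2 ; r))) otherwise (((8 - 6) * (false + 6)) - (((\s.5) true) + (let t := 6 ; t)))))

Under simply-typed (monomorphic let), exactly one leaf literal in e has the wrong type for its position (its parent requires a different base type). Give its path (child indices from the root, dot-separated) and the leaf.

Answer: 1.2.0.1.0 : false

Derivation:
  unify Bool ~ Bool
  unify Int ~ Int
  unify Int ~ Int
  unify Int ~ Int
  unify Int ~ Int
\x._ : a -> Bool
  unify Bool ~ Bool
\z._ : b -> Int
\u._ : c -> Int
  unify b -> Int ~ c -> Int
  unify b ~ c
  unify Int ~ Int
let y : c -> Int
let v : Int
\w._ : d -> Int
  unify a -> Bool ~ (d -> Int) -> e
  unify a ~ d -> Int
  unify Bool ~ e
_ _ : Bool
  unify Bool ~ Bool
p : f
\p._ : f -> f
  unify f -> f ~ Int -> g
  unify f ~ Int
  unify Int ~ g
_ _ : Int
  unify Int ~ Int
  unify Int ~ Int
  unify Int ~ Int
  unify Int ~ Int
  unify Bool ~ Bool
  unify Bool ~ Bool
let q : Bool
let r : Int
r : Int
  unify Int ~ Int
  unify Int ~ Int
  unify Int ~ Int
  unify Int ~ Int
  unify Int ~ Int
  unify Bool ~ Int
  FAIL: mismatch Bool ~ Int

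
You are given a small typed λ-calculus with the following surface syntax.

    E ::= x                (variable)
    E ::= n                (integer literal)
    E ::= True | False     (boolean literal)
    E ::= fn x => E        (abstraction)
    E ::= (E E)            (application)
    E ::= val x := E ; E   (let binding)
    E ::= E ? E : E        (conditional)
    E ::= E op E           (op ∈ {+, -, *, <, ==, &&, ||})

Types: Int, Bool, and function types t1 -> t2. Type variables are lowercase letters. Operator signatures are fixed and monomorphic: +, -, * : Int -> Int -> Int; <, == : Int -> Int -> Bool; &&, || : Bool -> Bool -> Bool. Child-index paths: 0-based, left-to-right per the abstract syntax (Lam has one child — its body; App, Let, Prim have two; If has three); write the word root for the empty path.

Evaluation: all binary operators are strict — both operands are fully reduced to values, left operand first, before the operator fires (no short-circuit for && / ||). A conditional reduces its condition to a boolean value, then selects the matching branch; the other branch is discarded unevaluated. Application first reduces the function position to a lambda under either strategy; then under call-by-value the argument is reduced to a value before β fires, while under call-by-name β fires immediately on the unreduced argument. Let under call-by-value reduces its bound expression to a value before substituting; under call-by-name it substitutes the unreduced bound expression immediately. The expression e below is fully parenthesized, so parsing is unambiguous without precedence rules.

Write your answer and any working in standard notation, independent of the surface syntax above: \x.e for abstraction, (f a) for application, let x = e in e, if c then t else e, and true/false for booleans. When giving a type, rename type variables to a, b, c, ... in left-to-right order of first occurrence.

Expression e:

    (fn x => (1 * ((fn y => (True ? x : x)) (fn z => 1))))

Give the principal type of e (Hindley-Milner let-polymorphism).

Answer: Int -> Int

Trace:
  unify Int ~ Int
  unify Bool ~ Bool
x : a
x : a
  unify a ~ a
\y._ : b -> a
\z._ : c -> Int
  unify b -> a ~ (c -> Int) -> d
  unify b ~ c -> Int
  unify a ~ d
_ _ : d
  unify d ~ Int
\x._ : Int -> Int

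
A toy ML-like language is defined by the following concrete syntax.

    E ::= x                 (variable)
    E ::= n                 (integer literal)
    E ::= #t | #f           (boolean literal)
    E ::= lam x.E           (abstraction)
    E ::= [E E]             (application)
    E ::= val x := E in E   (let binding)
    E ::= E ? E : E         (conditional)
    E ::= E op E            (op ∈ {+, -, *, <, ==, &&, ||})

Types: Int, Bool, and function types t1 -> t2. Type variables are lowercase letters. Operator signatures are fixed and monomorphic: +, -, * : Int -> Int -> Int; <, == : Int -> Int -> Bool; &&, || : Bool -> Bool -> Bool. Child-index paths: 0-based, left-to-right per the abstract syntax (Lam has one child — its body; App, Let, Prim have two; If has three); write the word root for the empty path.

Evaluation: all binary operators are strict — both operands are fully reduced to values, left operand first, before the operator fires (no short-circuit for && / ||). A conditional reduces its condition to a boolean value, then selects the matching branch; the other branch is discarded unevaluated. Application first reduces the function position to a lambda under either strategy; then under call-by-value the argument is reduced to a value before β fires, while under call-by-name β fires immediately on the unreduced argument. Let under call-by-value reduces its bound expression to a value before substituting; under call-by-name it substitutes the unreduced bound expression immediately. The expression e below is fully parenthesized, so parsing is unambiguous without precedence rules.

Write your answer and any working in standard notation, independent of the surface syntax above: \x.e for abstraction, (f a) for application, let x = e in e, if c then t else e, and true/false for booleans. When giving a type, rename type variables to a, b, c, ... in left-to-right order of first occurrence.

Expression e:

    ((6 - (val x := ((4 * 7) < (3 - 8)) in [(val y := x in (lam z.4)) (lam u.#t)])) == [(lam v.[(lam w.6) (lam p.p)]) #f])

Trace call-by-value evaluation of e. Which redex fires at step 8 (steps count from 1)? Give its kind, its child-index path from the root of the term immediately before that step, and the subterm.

Answer: beta at 1 : ((\v.((\w.6) (\p.p))) false)

Derivation:
step 0: ((6 - (let x = ((4 * 7) < (3 - 8)) in ((let y = x in (\z.4)) (\u.true)))) == ((\v.((\w.6) (\p.p))) false))
step 1: [delta@0.1.0.0] ((6 - (let x = (28 < (3 - 8)) in ((let y = x in (\z.4)) (\u.true)))) == ((\v.((\w.6) (\p.p))) false))
step 2: [delta@0.1.0.1] ((6 - (let x = (28 < -5) in ((let y = x in (\z.4)) (\u.true)))) == ((\v.((\w.6) (\p.p))) false))
step 3: [delta@0.1.0] ((6 - (let x = false in ((let y = x in (\z.4)) (\u.true)))) == ((\v.((\w.6) (\p.p))) false))
step 4: [let@0.1] ((6 - ((let y = false in (\z.4)) (\u.true))) == ((\v.((\w.6) (\p.p))) false))
step 5: [let@0.1.0] ((6 - ((\z.4) (\u.true))) == ((\v.((\w.6) (\p.p))) false))
step 6: [beta@0.1] ((6 - 4) == ((\v.((\w.6) (\p.p))) false))
step 7: [delta@0] (2 == ((\v.((\w.6) (\p.p))) false))
step 8: [beta@1] (2 == ((\w.6) (\p.p)))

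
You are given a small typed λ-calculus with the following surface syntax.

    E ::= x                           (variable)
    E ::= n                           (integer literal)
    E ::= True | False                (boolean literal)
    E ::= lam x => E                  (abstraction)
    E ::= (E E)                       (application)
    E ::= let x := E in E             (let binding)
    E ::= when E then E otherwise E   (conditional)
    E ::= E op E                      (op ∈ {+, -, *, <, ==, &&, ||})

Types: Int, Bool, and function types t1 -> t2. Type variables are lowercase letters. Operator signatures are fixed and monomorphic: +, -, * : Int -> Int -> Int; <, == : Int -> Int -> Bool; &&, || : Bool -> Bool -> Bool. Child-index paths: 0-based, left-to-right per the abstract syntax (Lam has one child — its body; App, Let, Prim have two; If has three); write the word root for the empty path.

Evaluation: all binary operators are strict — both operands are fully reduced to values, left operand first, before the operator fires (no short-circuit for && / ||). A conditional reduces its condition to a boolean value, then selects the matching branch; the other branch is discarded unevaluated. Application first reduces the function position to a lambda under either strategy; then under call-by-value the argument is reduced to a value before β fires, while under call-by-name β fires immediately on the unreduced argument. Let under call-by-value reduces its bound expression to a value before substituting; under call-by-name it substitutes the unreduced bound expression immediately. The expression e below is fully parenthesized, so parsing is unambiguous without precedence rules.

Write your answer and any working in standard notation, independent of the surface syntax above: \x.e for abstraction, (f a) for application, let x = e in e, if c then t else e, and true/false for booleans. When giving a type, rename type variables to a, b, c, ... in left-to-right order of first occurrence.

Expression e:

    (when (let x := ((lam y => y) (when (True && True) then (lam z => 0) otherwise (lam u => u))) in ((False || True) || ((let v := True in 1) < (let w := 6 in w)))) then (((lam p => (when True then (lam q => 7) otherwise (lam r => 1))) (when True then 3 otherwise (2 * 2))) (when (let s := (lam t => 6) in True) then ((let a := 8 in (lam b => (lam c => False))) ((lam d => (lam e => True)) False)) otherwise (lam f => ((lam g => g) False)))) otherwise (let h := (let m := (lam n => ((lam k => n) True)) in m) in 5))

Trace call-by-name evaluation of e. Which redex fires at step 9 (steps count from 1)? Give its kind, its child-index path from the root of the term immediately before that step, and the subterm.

Answer: if at 0 : (if true then (\q.7) else (\r.1))

Working:
step 0: (if (let x = ((\y.y) (if (true && true) then (\z.0) else (\u.u))) in ((false || true) || ((let v = true in 1) < (let w = 6 in w)))) then (((\p.(if true then (\q.7) else (\r.1))) (if true then 3 else (2 * 2))) (if (let s = (\t.6) in true) then ((let a = 8 in (\b.(\c.false))) ((\d.(\e.true)) false)) else (\f.((\g.g) false)))) else (let h = (let m = (\n.((\k.n) true)) in m) in 5))
step 1: [let@0] (if ((false || true) || ((let v = true in 1) < (let w = 6 in w))) then (((\p.(if true then (\q.7) else (\r.1))) (if true then 3 else (2 * 2))) (if (let s = (\t.6) in true) then ((let a = 8 in (\b.(\c.false))) ((\d.(\e.true)) false)) else (\f.((\g.g) false)))) else (let h = (let m = (\n.((\k.n) true)) in m) in 5))
step 2: [delta@0.0] (if (true || ((let v = true in 1) < (let w = 6 in w))) then (((\p.(if true then (\q.7) else (\r.1))) (if true then 3 else (2 * 2))) (if (let s = (\t.6) in true) then ((let a = 8 in (\b.(\c.false))) ((\d.(\e.true)) false)) else (\f.((\g.g) false)))) else (let h = (let m = (\n.((\k.n) true)) in m) in 5))
step 3: [let@0.1.0] (if (true || (1 < (let w = 6 in w))) then (((\p.(if true then (\q.7) else (\r.1))) (if true then 3 else (2 * 2))) (if (let s = (\t.6) in true) then ((let a = 8 in (\b.(\c.false))) ((\d.(\e.true)) false)) else (\f.((\g.g) false)))) else (let h = (let m = (\n.((\k.n) true)) in m) in 5))
step 4: [let@0.1.1] (if (true || (1 < 6)) then (((\p.(if true then (\q.7) else (\r.1))) (if true then 3 else (2 * 2))) (if (let s = (\t.6) in true) then ((let a = 8 in (\b.(\c.false))) ((\d.(\e.true)) false)) else (\f.((\g.g) false)))) else (let h = (let m = (\n.((\k.n) true)) in m) in 5))
step 5: [delta@0.1] (if (true || true) then (((\p.(if true then (\q.7) else (\r.1))) (if true then 3 else (2 * 2))) (if (let s = (\t.6) in true) then ((let a = 8 in (\b.(\c.false))) ((\d.(\e.true)) false)) else (\f.((\g.g) false)))) else (let h = (let m = (\n.((\k.n) true)) in m) in 5))
step 6: [delta@0] (if true then (((\p.(if true then (\q.7) else (\r.1))) (if true then 3 else (2 * 2))) (if (let s = (\t.6) in true) then ((let a = 8 in (\b.(\c.false))) ((\d.(\e.true)) false)) else (\f.((\g.g) false)))) else (let h = (let m = (\n.((\k.n) true)) in m) in 5))
step 7: [if@root] (((\p.(if true then (\q.7) else (\r.1))) (if true then 3 else (2 * 2))) (if (let s = (\t.6) in true) then ((let a = 8 in (\b.(\c.false))) ((\d.(\e.true)) false)) else (\f.((\g.g) false))))
step 8: [beta@0] ((if true then (\q.7) else (\r.1)) (if (let s = (\t.6) in true) then ((let a = 8 in (\b.(\c.false))) ((\d.(\e.true)) false)) else (\f.((\g.g) false))))
step 9: [if@0] ((\q.7) (if (let s = (\t.6) in true) then ((let a = 8 in (\b.(\c.false))) ((\d.(\e.true)) false)) else (\f.((\g.g) false))))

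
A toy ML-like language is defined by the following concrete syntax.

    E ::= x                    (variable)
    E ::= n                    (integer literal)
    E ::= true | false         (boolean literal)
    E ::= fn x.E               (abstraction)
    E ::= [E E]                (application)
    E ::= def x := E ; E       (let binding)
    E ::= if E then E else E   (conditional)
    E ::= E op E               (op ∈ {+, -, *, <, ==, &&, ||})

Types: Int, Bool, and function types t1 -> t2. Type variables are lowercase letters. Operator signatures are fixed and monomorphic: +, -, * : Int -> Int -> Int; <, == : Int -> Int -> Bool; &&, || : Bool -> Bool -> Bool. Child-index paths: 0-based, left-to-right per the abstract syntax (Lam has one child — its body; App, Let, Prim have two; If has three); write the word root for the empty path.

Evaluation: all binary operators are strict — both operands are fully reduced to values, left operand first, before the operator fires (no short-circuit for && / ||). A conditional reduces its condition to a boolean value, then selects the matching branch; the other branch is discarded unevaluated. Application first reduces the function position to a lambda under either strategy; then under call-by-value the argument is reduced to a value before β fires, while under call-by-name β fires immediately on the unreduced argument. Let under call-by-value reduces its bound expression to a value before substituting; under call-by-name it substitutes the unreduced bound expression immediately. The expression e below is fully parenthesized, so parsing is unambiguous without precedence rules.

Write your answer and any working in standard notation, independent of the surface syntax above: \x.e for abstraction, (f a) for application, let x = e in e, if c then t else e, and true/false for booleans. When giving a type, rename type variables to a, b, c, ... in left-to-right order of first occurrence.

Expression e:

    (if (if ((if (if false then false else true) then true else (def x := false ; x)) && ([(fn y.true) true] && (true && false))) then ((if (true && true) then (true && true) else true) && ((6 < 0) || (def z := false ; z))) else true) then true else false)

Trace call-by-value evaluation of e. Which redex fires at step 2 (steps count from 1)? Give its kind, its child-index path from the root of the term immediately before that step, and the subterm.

Answer: if at 0.0.0 : (if true then true else (let x = false in x))

Working:
step 0: (if (if ((if (if false then false else true) then true else (let x = false in x)) && (((\y.true) true) && (true && false))) then ((if (true && true) then (true && true) else true) && ((6 < 0) || (let z = false in z))) else true) then true else false)
step 1: [if@0.0.0.0] (if (if ((if true then true else (let x = false in x)) && (((\y.true) true) && (true && false))) then ((if (true && true) then (true && true) else true) && ((6 < 0) || (let z = false in z))) else true) then true else false)
step 2: [if@0.0.0] (if (if (true && (((\y.true) true) && (true && false))) then ((if (true && true) then (true && true) else true) && ((6 < 0) || (let z = false in z))) else true) then true else false)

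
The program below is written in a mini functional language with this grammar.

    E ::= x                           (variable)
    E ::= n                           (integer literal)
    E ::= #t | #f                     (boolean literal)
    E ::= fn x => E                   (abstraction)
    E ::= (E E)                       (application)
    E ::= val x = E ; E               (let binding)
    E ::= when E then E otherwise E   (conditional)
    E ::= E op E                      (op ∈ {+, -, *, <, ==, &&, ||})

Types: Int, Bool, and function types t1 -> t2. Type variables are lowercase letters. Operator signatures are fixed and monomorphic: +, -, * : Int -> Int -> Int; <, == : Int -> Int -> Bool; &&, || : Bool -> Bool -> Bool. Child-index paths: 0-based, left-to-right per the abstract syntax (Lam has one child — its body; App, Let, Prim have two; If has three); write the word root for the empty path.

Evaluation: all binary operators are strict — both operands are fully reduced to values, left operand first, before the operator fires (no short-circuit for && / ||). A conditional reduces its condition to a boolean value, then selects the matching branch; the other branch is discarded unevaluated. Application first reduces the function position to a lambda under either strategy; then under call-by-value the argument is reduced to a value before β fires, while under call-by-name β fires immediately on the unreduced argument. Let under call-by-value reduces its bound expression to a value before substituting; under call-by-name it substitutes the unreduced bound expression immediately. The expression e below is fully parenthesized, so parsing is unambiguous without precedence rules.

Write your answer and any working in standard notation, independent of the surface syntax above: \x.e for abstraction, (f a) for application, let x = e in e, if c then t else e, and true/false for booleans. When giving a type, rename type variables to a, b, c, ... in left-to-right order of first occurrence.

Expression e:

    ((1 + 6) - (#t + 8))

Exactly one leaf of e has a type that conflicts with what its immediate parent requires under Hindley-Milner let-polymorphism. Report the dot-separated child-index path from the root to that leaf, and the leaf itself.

Working:
  unify Int ~ Int
  unify Int ~ Int
  unify Int ~ Int
  unify Bool ~ Int
  FAIL: mismatch Bool ~ Int

Answer: 1.0 : true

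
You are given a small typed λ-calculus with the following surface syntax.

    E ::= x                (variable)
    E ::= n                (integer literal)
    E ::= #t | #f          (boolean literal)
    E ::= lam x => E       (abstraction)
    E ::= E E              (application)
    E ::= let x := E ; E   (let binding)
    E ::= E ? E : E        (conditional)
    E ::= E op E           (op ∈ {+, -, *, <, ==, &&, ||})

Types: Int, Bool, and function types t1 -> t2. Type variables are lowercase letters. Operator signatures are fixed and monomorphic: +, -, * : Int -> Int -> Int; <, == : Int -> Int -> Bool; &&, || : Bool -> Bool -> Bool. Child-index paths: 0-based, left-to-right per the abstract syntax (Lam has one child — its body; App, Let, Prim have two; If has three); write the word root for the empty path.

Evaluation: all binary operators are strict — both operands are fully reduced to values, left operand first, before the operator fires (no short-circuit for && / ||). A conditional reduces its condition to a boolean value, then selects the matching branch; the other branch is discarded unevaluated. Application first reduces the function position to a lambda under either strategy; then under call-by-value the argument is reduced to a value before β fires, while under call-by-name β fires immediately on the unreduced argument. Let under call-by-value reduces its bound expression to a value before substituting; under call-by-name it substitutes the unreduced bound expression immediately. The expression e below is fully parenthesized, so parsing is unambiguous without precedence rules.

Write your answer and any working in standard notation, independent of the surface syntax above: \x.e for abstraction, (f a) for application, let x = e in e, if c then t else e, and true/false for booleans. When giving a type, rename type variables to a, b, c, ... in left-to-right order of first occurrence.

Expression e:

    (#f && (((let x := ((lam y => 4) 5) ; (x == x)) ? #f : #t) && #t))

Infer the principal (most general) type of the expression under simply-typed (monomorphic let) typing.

Answer: Bool

Trace:
  unify Bool ~ Bool
\y._ : a -> Int
  unify a -> Int ~ Int -> b
  unify a ~ Int
  unify Int ~ b
_ _ : Int
let x : Int
x : Int
  unify Int ~ Int
x : Int
  unify Int ~ Int
  unify Bool ~ Bool
  unify Bool ~ Bool
  unify Bool ~ Bool
  unify Bool ~ Bool
  unify Bool ~ Bool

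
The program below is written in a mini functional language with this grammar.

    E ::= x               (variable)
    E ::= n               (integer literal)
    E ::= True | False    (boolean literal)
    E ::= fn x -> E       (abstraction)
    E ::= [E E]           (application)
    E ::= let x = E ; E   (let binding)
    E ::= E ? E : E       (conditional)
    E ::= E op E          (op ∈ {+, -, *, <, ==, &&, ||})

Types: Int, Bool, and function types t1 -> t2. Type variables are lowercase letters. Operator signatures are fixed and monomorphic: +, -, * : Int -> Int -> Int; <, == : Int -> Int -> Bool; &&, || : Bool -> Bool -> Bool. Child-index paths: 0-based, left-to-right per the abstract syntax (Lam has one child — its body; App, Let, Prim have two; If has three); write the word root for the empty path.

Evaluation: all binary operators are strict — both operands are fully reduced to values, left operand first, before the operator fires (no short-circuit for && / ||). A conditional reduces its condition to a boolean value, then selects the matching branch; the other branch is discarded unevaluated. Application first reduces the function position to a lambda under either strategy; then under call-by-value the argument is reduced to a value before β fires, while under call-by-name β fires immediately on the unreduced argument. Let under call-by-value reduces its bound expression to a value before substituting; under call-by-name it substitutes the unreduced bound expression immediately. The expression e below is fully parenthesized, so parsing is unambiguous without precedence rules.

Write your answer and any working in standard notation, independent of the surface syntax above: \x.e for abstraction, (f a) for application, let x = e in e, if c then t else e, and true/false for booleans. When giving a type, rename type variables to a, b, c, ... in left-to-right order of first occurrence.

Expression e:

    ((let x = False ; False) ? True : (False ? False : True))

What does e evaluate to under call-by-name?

Answer: true

Trace:
step 0: (if (let x = false in false) then true else (if false then false else true))
step 1: [let@0] (if false then true else (if false then false else true))
step 2: [if@root] (if false then false else true)
step 3: [if@root] true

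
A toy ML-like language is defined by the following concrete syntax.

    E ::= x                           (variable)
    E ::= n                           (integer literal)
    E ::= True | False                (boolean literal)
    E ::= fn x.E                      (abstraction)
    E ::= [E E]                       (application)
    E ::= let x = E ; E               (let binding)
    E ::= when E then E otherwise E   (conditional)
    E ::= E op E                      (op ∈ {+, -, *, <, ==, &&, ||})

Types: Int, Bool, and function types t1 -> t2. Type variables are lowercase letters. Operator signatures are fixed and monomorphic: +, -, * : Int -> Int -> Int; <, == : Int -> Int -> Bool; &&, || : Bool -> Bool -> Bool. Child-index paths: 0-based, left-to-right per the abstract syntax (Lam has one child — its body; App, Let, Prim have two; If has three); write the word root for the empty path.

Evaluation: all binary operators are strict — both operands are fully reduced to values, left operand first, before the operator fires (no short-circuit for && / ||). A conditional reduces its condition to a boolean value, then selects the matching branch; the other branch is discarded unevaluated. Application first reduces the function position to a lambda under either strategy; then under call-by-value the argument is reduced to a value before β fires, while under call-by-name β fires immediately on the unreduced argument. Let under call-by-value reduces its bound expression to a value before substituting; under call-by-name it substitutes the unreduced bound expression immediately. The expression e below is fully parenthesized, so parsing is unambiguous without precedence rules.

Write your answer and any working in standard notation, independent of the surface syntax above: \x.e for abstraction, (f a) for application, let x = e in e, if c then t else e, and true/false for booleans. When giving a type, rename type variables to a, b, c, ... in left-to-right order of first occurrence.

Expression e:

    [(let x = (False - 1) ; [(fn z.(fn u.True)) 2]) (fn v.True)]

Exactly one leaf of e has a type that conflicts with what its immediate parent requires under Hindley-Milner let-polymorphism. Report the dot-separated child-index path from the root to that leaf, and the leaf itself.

Working:
  unify Bool ~ Int
  FAIL: mismatch Bool ~ Int

Answer: 0.0.0 : false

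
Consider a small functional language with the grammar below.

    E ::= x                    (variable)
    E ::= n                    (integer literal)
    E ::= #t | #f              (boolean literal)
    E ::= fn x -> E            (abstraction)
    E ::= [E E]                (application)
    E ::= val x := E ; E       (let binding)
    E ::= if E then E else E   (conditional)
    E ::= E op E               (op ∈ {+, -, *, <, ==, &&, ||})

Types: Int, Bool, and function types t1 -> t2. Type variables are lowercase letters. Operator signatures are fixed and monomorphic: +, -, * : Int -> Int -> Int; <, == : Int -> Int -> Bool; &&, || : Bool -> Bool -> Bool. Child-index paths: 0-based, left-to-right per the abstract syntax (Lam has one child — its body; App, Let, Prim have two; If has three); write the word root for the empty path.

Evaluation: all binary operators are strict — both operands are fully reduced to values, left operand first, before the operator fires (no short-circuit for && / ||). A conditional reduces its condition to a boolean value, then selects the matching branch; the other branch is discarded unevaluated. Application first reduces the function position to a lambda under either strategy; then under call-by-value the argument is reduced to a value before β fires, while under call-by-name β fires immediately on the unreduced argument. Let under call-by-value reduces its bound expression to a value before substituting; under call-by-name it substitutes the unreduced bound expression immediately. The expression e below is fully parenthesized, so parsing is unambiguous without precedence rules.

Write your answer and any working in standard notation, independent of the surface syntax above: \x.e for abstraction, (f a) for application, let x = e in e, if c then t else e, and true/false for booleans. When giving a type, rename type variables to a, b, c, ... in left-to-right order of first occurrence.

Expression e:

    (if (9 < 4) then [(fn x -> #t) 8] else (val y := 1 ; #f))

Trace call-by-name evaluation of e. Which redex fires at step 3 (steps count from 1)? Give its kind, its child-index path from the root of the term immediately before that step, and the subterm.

Derivation:
step 0: (if (9 < 4) then ((\x.true) 8) else (let y = 1 in false))
step 1: [delta@0] (if false then ((\x.true) 8) else (let y = 1 in false))
step 2: [if@root] (let y = 1 in false)
step 3: [let@root] false

Answer: let at root : (let y = 1 in false)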